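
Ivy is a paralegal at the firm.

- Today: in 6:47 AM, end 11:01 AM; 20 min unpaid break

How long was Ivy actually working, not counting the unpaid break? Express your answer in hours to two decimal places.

3.90 hours

Today: 6:47 AM–11:01 AM = 4 h 14 min; less 20 min break → 3 h 54 min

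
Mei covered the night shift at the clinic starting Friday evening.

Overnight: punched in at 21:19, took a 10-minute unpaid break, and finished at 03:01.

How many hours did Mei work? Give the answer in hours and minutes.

Overnight: 21:19 → midnight = 2 h 41 min; midnight → 03:01 = 3 h 1 min; span 5 h 42 min; less 10 min break → 5 h 32 min

5 h 32 min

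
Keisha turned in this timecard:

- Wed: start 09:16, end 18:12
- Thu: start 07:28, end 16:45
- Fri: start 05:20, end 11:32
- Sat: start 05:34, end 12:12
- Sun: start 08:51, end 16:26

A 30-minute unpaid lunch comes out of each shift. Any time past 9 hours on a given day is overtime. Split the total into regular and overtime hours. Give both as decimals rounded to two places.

Regular 36.13 hours, overtime 0.00 hours

Wed: 09:16–18:12 = 8 h 56 min; less 30 min break → 8 h 26 min
Thu: 07:28–16:45 = 9 h 17 min; less 30 min break → 8 h 47 min
Fri: 05:20–11:32 = 6 h 12 min; less 30 min break → 5 h 42 min
Sat: 05:34–12:12 = 6 h 38 min; less 30 min break → 6 h 8 min
Sun: 08:51–16:26 = 7 h 35 min; less 30 min break → 7 h 5 min
Wed reg 8 h 26 min / OT 0 h 0 min; Thu reg 8 h 47 min / OT 0 h 0 min; Fri reg 5 h 42 min / OT 0 h 0 min; Sat reg 6 h 8 min / OT 0 h 0 min; Sun reg 7 h 5 min / OT 0 h 0 min.
Totals: regular 36 h 8 min, overtime 0 h 0 min.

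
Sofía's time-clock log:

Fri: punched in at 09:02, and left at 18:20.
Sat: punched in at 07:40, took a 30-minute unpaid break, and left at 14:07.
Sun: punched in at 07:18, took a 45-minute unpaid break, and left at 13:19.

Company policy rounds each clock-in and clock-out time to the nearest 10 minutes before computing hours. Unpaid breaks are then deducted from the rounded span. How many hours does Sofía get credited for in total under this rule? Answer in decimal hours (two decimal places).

20.58 hours

Fri: in 09:02→09:00, out 18:20→18:20; 9 h 20 min
Sat: in 07:40→07:40, out 14:07→14:10; 6 h 30 min − 30 min = 6 h 0 min
Sun: in 07:18→07:20, out 13:19→13:20; 6 h 0 min − 45 min = 5 h 15 min
Total credited: 20 h 35 min.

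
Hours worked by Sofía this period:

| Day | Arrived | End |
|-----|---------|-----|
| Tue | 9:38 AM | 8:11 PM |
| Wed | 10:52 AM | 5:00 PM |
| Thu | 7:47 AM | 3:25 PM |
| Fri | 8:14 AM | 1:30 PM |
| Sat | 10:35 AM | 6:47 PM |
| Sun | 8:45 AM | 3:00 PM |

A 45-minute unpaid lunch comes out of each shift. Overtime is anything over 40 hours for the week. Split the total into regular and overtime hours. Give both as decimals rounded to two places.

Tue: 9:38 AM–8:11 PM = 10 h 33 min; less 45 min break → 9 h 48 min
Wed: 10:52 AM–5:00 PM = 6 h 8 min; less 45 min break → 5 h 23 min
Thu: 7:47 AM–3:25 PM = 7 h 38 min; less 45 min break → 6 h 53 min
Fri: 8:14 AM–1:30 PM = 5 h 16 min; less 45 min break → 4 h 31 min
Sat: 10:35 AM–6:47 PM = 8 h 12 min; less 45 min break → 7 h 27 min
Sun: 8:45 AM–3:00 PM = 6 h 15 min; less 45 min break → 5 h 30 min
Total worked: 39 h 32 min = 39.53 h.
Threshold 40 h → overtime 0 h 0 min, regular 39 h 32 min.

Regular 39.53 hours, overtime 0.00 hours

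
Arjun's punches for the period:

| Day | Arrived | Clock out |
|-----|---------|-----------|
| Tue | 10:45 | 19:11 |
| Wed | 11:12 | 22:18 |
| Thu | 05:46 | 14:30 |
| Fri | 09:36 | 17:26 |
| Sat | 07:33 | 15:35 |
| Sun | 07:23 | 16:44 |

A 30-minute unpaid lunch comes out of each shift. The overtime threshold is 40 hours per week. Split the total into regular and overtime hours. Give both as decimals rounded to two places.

Regular 40.00 hours, overtime 10.48 hours

Tue: 10:45–19:11 = 8 h 26 min; less 30 min break → 7 h 56 min
Wed: 11:12–22:18 = 11 h 6 min; less 30 min break → 10 h 36 min
Thu: 05:46–14:30 = 8 h 44 min; less 30 min break → 8 h 14 min
Fri: 09:36–17:26 = 7 h 50 min; less 30 min break → 7 h 20 min
Sat: 07:33–15:35 = 8 h 2 min; less 30 min break → 7 h 32 min
Sun: 07:23–16:44 = 9 h 21 min; less 30 min break → 8 h 51 min
Total worked: 50 h 29 min = 50.48 h.
Threshold 40 h → overtime 10 h 29 min, regular 40 h 0 min.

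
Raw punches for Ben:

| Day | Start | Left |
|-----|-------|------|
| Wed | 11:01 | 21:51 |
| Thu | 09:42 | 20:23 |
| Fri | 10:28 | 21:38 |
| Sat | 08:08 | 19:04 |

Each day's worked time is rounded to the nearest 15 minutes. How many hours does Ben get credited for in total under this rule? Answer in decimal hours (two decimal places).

43.75 hours

Wed: 11:01–21:51 = 10 h 50 min → rounds to 10 h 45 min
Thu: 09:42–20:23 = 10 h 41 min → rounds to 10 h 45 min
Fri: 10:28–21:38 = 11 h 10 min → rounds to 11 h 15 min
Sat: 08:08–19:04 = 10 h 56 min → rounds to 11 h 0 min
Total credited: 43 h 45 min.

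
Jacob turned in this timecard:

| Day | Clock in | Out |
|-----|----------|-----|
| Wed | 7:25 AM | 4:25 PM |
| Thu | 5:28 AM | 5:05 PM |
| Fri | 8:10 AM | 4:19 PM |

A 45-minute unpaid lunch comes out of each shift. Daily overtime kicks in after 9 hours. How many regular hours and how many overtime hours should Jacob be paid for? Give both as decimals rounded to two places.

Regular 24.65 hours, overtime 1.87 hours

Wed: 7:25 AM–4:25 PM = 9 h 0 min; less 45 min break → 8 h 15 min
Thu: 5:28 AM–5:05 PM = 11 h 37 min; less 45 min break → 10 h 52 min
Fri: 8:10 AM–4:19 PM = 8 h 9 min; less 45 min break → 7 h 24 min
Wed reg 8 h 15 min / OT 0 h 0 min; Thu reg 9 h 0 min / OT 1 h 52 min; Fri reg 7 h 24 min / OT 0 h 0 min.
Totals: regular 24 h 39 min, overtime 1 h 52 min.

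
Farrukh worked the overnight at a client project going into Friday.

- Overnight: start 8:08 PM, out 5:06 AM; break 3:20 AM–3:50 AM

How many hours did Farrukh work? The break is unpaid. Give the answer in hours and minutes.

Overnight: 8:08 PM → midnight = 3 h 52 min; midnight → 5:06 AM = 5 h 6 min; span 8 h 58 min; less 30 min break → 8 h 28 min

8 h 28 min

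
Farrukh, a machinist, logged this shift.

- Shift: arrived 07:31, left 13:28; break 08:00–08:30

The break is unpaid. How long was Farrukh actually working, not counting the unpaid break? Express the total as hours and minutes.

Shift: 07:31–13:28 = 5 h 57 min; less 30 min break → 5 h 27 min

5 h 27 min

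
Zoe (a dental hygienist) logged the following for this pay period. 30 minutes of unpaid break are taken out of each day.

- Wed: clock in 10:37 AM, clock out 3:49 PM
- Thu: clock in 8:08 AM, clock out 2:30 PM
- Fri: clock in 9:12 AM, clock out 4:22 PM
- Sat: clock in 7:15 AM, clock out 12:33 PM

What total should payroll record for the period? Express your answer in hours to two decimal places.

22.03 hours

Wed: 10:37 AM–3:49 PM = 5 h 12 min; less 30 min break → 4 h 42 min
Thu: 8:08 AM–2:30 PM = 6 h 22 min; less 30 min break → 5 h 52 min
Fri: 9:12 AM–4:22 PM = 7 h 10 min; less 30 min break → 6 h 40 min
Sat: 7:15 AM–12:33 PM = 5 h 18 min; less 30 min break → 4 h 48 min
Total: 4 h 42 min + 5 h 52 min + 6 h 40 min + 4 h 48 min = 22 h 2 min.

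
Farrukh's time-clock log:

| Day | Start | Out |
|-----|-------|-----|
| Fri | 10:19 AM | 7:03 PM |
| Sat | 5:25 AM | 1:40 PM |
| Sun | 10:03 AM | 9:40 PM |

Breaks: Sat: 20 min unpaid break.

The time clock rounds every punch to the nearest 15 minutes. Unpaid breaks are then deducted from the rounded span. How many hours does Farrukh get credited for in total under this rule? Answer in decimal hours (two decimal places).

Fri: in 10:19 AM→10:15 AM, out 7:03 PM→7:00 PM; 8 h 45 min
Sat: in 5:25 AM→5:30 AM, out 1:40 PM→1:45 PM; 8 h 15 min − 20 min = 7 h 55 min
Sun: in 10:03 AM→10:00 AM, out 9:40 PM→9:45 PM; 11 h 45 min
Total credited: 28 h 25 min.

28.42 hours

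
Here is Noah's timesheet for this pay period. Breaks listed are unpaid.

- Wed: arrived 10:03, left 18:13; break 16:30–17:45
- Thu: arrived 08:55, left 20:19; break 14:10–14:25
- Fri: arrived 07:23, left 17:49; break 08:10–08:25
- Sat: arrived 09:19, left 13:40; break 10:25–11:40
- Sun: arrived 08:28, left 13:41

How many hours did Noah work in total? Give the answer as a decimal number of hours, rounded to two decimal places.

36.57 hours

Wed: 10:03–18:13 = 8 h 10 min; less 75 min break → 6 h 55 min
Thu: 08:55–20:19 = 11 h 24 min; less 15 min break → 11 h 9 min
Fri: 07:23–17:49 = 10 h 26 min; less 15 min break → 10 h 11 min
Sat: 09:19–13:40 = 4 h 21 min; less 75 min break → 3 h 6 min
Sun: 08:28–13:41 = 5 h 13 min
Total: 6 h 55 min + 11 h 9 min + 10 h 11 min + 3 h 6 min + 5 h 13 min = 36 h 34 min.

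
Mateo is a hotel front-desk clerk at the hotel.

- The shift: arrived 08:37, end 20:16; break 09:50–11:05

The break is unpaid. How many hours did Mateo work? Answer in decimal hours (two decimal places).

10.40 hours

The shift: 08:37–20:16 = 11 h 39 min; less 75 min break → 10 h 24 min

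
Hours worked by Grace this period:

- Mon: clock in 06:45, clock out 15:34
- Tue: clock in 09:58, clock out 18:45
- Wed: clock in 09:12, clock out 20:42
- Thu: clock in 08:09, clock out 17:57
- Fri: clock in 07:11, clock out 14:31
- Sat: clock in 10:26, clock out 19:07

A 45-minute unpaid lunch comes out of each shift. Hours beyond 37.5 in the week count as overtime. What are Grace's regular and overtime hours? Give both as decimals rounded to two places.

Regular 37.50 hours, overtime 12.92 hours

Mon: 06:45–15:34 = 8 h 49 min; less 45 min break → 8 h 4 min
Tue: 09:58–18:45 = 8 h 47 min; less 45 min break → 8 h 2 min
Wed: 09:12–20:42 = 11 h 30 min; less 45 min break → 10 h 45 min
Thu: 08:09–17:57 = 9 h 48 min; less 45 min break → 9 h 3 min
Fri: 07:11–14:31 = 7 h 20 min; less 45 min break → 6 h 35 min
Sat: 10:26–19:07 = 8 h 41 min; less 45 min break → 7 h 56 min
Total worked: 50 h 25 min = 50.42 h.
Threshold 37.5 h → overtime 12 h 55 min, regular 37 h 30 min.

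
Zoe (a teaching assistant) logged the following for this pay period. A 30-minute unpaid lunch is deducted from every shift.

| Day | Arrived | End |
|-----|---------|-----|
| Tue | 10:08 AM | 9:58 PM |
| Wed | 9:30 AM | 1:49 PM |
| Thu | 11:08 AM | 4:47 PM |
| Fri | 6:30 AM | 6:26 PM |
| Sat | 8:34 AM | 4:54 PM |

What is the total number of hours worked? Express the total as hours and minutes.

Tue: 10:08 AM–9:58 PM = 11 h 50 min; less 30 min break → 11 h 20 min
Wed: 9:30 AM–1:49 PM = 4 h 19 min; less 30 min break → 3 h 49 min
Thu: 11:08 AM–4:47 PM = 5 h 39 min; less 30 min break → 5 h 9 min
Fri: 6:30 AM–6:26 PM = 11 h 56 min; less 30 min break → 11 h 26 min
Sat: 8:34 AM–4:54 PM = 8 h 20 min; less 30 min break → 7 h 50 min
Total: 11 h 20 min + 3 h 49 min + 5 h 9 min + 11 h 26 min + 7 h 50 min = 39 h 34 min.

39 h 34 min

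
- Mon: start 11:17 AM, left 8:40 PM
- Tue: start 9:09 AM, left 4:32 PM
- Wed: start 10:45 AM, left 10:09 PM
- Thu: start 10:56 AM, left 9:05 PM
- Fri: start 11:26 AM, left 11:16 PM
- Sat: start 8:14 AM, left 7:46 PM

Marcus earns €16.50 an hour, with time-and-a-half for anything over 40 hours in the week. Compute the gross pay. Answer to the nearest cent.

Mon: 11:17 AM–8:40 PM = 9 h 23 min
Tue: 9:09 AM–4:32 PM = 7 h 23 min
Wed: 10:45 AM–10:09 PM = 11 h 24 min
Thu: 10:56 AM–9:05 PM = 10 h 9 min
Fri: 11:26 AM–11:16 PM = 11 h 50 min
Sat: 8:14 AM–7:46 PM = 11 h 32 min
Total worked: 61 h 41 min = 3701 min.
Regular 40 h 0 min = 2400 min at €16.50/h; overtime 21 h 41 min = 1301 min at €24.75/h.
Pay = (2400 × €16.50 + 1301 × €24.75) ÷ 60 = €1196.66.

€1196.66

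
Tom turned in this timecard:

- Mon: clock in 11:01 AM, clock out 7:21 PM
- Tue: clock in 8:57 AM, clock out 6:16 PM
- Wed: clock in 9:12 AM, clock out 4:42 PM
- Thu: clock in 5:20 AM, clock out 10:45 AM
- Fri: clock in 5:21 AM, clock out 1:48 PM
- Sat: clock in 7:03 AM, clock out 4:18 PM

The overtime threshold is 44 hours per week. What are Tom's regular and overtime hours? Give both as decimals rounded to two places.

Mon: 11:01 AM–7:21 PM = 8 h 20 min
Tue: 8:57 AM–6:16 PM = 9 h 19 min
Wed: 9:12 AM–4:42 PM = 7 h 30 min
Thu: 5:20 AM–10:45 AM = 5 h 25 min
Fri: 5:21 AM–1:48 PM = 8 h 27 min
Sat: 7:03 AM–4:18 PM = 9 h 15 min
Total worked: 48 h 16 min = 48.27 h.
Threshold 44 h → overtime 4 h 16 min, regular 44 h 0 min.

Regular 44.00 hours, overtime 4.27 hours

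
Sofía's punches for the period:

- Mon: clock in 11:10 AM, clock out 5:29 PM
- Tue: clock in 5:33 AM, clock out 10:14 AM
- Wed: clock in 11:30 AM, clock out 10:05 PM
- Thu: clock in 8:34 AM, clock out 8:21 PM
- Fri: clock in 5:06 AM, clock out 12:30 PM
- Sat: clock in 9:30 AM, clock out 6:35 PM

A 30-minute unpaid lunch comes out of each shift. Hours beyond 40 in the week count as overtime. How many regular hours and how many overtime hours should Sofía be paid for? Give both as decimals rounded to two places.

Mon: 11:10 AM–5:29 PM = 6 h 19 min; less 30 min break → 5 h 49 min
Tue: 5:33 AM–10:14 AM = 4 h 41 min; less 30 min break → 4 h 11 min
Wed: 11:30 AM–10:05 PM = 10 h 35 min; less 30 min break → 10 h 5 min
Thu: 8:34 AM–8:21 PM = 11 h 47 min; less 30 min break → 11 h 17 min
Fri: 5:06 AM–12:30 PM = 7 h 24 min; less 30 min break → 6 h 54 min
Sat: 9:30 AM–6:35 PM = 9 h 5 min; less 30 min break → 8 h 35 min
Total worked: 46 h 51 min = 46.85 h.
Threshold 40 h → overtime 6 h 51 min, regular 40 h 0 min.

Regular 40.00 hours, overtime 6.85 hours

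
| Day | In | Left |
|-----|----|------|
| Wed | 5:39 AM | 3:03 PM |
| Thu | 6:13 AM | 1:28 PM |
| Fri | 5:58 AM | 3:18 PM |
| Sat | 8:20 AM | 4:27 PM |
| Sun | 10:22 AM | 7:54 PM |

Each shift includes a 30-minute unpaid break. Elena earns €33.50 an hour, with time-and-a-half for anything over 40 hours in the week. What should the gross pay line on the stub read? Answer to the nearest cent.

Wed: 5:39 AM–3:03 PM = 9 h 24 min; less 30 min break → 8 h 54 min
Thu: 6:13 AM–1:28 PM = 7 h 15 min; less 30 min break → 6 h 45 min
Fri: 5:58 AM–3:18 PM = 9 h 20 min; less 30 min break → 8 h 50 min
Sat: 8:20 AM–4:27 PM = 8 h 7 min; less 30 min break → 7 h 37 min
Sun: 10:22 AM–7:54 PM = 9 h 32 min; less 30 min break → 9 h 2 min
Total worked: 41 h 8 min = 2468 min.
Regular 40 h 0 min = 2400 min at €33.50/h; overtime 1 h 8 min = 68 min at €50.25/h.
Pay = (2400 × €33.50 + 68 × €50.25) ÷ 60 = €1396.95.

€1396.95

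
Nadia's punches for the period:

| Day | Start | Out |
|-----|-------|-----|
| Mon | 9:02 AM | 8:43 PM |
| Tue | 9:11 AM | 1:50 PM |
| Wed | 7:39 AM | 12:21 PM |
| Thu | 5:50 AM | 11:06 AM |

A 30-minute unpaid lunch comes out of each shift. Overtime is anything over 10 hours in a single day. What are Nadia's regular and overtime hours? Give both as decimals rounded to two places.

Mon: 9:02 AM–8:43 PM = 11 h 41 min; less 30 min break → 11 h 11 min
Tue: 9:11 AM–1:50 PM = 4 h 39 min; less 30 min break → 4 h 9 min
Wed: 7:39 AM–12:21 PM = 4 h 42 min; less 30 min break → 4 h 12 min
Thu: 5:50 AM–11:06 AM = 5 h 16 min; less 30 min break → 4 h 46 min
Mon reg 10 h 0 min / OT 1 h 11 min; Tue reg 4 h 9 min / OT 0 h 0 min; Wed reg 4 h 12 min / OT 0 h 0 min; Thu reg 4 h 46 min / OT 0 h 0 min.
Totals: regular 23 h 7 min, overtime 1 h 11 min.

Regular 23.12 hours, overtime 1.18 hours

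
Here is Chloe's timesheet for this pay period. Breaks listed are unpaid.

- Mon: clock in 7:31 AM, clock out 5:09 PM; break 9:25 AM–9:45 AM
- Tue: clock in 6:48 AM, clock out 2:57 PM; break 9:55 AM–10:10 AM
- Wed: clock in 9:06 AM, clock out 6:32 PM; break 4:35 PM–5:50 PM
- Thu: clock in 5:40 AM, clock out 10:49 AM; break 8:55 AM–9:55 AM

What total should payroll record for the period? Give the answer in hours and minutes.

Mon: 7:31 AM–5:09 PM = 9 h 38 min; less 20 min break → 9 h 18 min
Tue: 6:48 AM–2:57 PM = 8 h 9 min; less 15 min break → 7 h 54 min
Wed: 9:06 AM–6:32 PM = 9 h 26 min; less 75 min break → 8 h 11 min
Thu: 5:40 AM–10:49 AM = 5 h 9 min; less 60 min break → 4 h 9 min
Total: 9 h 18 min + 7 h 54 min + 8 h 11 min + 4 h 9 min = 29 h 32 min.

29 h 32 min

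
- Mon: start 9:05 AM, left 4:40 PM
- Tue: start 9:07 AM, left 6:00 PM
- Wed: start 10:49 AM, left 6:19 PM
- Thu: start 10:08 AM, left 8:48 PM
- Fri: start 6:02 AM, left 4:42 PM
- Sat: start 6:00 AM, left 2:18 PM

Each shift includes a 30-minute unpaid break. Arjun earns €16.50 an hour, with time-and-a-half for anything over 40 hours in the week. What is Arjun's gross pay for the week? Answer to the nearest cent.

Mon: 9:05 AM–4:40 PM = 7 h 35 min; less 30 min break → 7 h 5 min
Tue: 9:07 AM–6:00 PM = 8 h 53 min; less 30 min break → 8 h 23 min
Wed: 10:49 AM–6:19 PM = 7 h 30 min; less 30 min break → 7 h 0 min
Thu: 10:08 AM–8:48 PM = 10 h 40 min; less 30 min break → 10 h 10 min
Fri: 6:02 AM–4:42 PM = 10 h 40 min; less 30 min break → 10 h 10 min
Sat: 6:00 AM–2:18 PM = 8 h 18 min; less 30 min break → 7 h 48 min
Total worked: 50 h 36 min = 3036 min.
Regular 40 h 0 min = 2400 min at €16.50/h; overtime 10 h 36 min = 636 min at €24.75/h.
Pay = (2400 × €16.50 + 636 × €24.75) ÷ 60 = €922.35.

€922.35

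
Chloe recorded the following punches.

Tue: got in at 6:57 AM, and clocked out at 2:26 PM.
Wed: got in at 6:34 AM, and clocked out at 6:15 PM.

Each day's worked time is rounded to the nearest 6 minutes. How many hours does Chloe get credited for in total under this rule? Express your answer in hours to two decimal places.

19.20 hours

Tue: 6:57 AM–2:26 PM = 7 h 29 min → rounds to 7 h 30 min
Wed: 6:34 AM–6:15 PM = 11 h 41 min → rounds to 11 h 42 min
Total credited: 19 h 12 min.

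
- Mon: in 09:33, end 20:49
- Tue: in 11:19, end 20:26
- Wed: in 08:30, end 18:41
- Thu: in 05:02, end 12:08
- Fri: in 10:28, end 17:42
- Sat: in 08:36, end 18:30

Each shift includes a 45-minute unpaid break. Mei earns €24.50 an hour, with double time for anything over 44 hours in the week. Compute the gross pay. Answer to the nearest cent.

€1386.70

Mon: 09:33–20:49 = 11 h 16 min; less 45 min break → 10 h 31 min
Tue: 11:19–20:26 = 9 h 7 min; less 45 min break → 8 h 22 min
Wed: 08:30–18:41 = 10 h 11 min; less 45 min break → 9 h 26 min
Thu: 05:02–12:08 = 7 h 6 min; less 45 min break → 6 h 21 min
Fri: 10:28–17:42 = 7 h 14 min; less 45 min break → 6 h 29 min
Sat: 08:36–18:30 = 9 h 54 min; less 45 min break → 9 h 9 min
Total worked: 50 h 18 min = 3018 min.
Regular 44 h 0 min = 2640 min at €24.50/h; overtime 6 h 18 min = 378 min at €49.00/h.
Pay = (2640 × €24.50 + 378 × €49.00) ÷ 60 = €1386.70.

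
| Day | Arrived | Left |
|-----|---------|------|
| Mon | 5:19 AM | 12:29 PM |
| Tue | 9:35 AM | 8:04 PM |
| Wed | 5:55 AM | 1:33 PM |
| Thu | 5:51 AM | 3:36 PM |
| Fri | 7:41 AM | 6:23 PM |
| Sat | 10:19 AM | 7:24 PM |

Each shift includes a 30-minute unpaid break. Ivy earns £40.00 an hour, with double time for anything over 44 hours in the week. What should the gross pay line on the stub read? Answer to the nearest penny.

£2385.33

Mon: 5:19 AM–12:29 PM = 7 h 10 min; less 30 min break → 6 h 40 min
Tue: 9:35 AM–8:04 PM = 10 h 29 min; less 30 min break → 9 h 59 min
Wed: 5:55 AM–1:33 PM = 7 h 38 min; less 30 min break → 7 h 8 min
Thu: 5:51 AM–3:36 PM = 9 h 45 min; less 30 min break → 9 h 15 min
Fri: 7:41 AM–6:23 PM = 10 h 42 min; less 30 min break → 10 h 12 min
Sat: 10:19 AM–7:24 PM = 9 h 5 min; less 30 min break → 8 h 35 min
Total worked: 51 h 49 min = 3109 min.
Regular 44 h 0 min = 2640 min at £40.00/h; overtime 7 h 49 min = 469 min at £80.00/h.
Pay = (2640 × £40.00 + 469 × £80.00) ÷ 60 = £2385.33.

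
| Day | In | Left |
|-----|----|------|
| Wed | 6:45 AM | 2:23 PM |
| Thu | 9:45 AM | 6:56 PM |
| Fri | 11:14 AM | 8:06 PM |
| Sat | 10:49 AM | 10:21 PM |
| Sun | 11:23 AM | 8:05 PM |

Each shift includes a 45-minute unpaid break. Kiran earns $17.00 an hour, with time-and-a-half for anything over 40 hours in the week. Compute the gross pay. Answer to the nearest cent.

$735.25

Wed: 6:45 AM–2:23 PM = 7 h 38 min; less 45 min break → 6 h 53 min
Thu: 9:45 AM–6:56 PM = 9 h 11 min; less 45 min break → 8 h 26 min
Fri: 11:14 AM–8:06 PM = 8 h 52 min; less 45 min break → 8 h 7 min
Sat: 10:49 AM–10:21 PM = 11 h 32 min; less 45 min break → 10 h 47 min
Sun: 11:23 AM–8:05 PM = 8 h 42 min; less 45 min break → 7 h 57 min
Total worked: 42 h 10 min = 2530 min.
Regular 40 h 0 min = 2400 min at $17.00/h; overtime 2 h 10 min = 130 min at $25.50/h.
Pay = (2400 × $17.00 + 130 × $25.50) ÷ 60 = $735.25.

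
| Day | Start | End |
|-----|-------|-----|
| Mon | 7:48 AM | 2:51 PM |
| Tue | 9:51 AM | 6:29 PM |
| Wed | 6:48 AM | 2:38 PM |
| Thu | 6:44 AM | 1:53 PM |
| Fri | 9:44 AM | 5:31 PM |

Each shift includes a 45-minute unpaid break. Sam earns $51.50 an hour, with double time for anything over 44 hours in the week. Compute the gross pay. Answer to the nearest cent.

Mon: 7:48 AM–2:51 PM = 7 h 3 min; less 45 min break → 6 h 18 min
Tue: 9:51 AM–6:29 PM = 8 h 38 min; less 45 min break → 7 h 53 min
Wed: 6:48 AM–2:38 PM = 7 h 50 min; less 45 min break → 7 h 5 min
Thu: 6:44 AM–1:53 PM = 7 h 9 min; less 45 min break → 6 h 24 min
Fri: 9:44 AM–5:31 PM = 7 h 47 min; less 45 min break → 7 h 2 min
Total worked: 34 h 42 min = 2082 min.
Regular 34 h 42 min = 2082 min at $51.50/h; overtime 0 h 0 min = 0 min at $103.00/h.
Pay = (2082 × $51.50 + 0 × $103.00) ÷ 60 = $1787.05.

$1787.05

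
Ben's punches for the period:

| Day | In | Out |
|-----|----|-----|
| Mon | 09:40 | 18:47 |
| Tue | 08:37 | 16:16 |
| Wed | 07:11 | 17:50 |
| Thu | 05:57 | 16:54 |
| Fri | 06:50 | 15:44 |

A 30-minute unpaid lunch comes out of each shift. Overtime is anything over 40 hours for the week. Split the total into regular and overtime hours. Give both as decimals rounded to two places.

Regular 40.00 hours, overtime 4.77 hours

Mon: 09:40–18:47 = 9 h 7 min; less 30 min break → 8 h 37 min
Tue: 08:37–16:16 = 7 h 39 min; less 30 min break → 7 h 9 min
Wed: 07:11–17:50 = 10 h 39 min; less 30 min break → 10 h 9 min
Thu: 05:57–16:54 = 10 h 57 min; less 30 min break → 10 h 27 min
Fri: 06:50–15:44 = 8 h 54 min; less 30 min break → 8 h 24 min
Total worked: 44 h 46 min = 44.77 h.
Threshold 40 h → overtime 4 h 46 min, regular 40 h 0 min.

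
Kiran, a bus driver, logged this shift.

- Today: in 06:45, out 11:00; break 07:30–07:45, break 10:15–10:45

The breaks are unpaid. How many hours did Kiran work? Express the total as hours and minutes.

3 h 30 min

Today: 06:45–11:00 = 4 h 15 min; less 45 min break → 3 h 30 min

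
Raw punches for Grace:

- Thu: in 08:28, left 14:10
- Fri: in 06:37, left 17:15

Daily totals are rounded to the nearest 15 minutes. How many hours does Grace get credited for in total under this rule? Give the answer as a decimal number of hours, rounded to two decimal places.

16.50 hours

Thu: 08:28–14:10 = 5 h 42 min → rounds to 5 h 45 min
Fri: 06:37–17:15 = 10 h 38 min → rounds to 10 h 45 min
Total credited: 16 h 30 min.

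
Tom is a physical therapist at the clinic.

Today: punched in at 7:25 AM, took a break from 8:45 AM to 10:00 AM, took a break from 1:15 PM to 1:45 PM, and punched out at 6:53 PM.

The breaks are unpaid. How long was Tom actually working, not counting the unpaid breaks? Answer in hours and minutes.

9 h 43 min

Today: 7:25 AM–6:53 PM = 11 h 28 min; less 105 min break → 9 h 43 min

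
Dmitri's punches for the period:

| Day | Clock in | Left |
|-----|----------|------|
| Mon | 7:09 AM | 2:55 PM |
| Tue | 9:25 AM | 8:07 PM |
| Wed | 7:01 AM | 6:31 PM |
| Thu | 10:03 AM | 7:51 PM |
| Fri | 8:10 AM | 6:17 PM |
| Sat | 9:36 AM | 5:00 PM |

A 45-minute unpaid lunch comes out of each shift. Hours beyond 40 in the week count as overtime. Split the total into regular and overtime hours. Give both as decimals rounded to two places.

Mon: 7:09 AM–2:55 PM = 7 h 46 min; less 45 min break → 7 h 1 min
Tue: 9:25 AM–8:07 PM = 10 h 42 min; less 45 min break → 9 h 57 min
Wed: 7:01 AM–6:31 PM = 11 h 30 min; less 45 min break → 10 h 45 min
Thu: 10:03 AM–7:51 PM = 9 h 48 min; less 45 min break → 9 h 3 min
Fri: 8:10 AM–6:17 PM = 10 h 7 min; less 45 min break → 9 h 22 min
Sat: 9:36 AM–5:00 PM = 7 h 24 min; less 45 min break → 6 h 39 min
Total worked: 52 h 47 min = 52.78 h.
Threshold 40 h → overtime 12 h 47 min, regular 40 h 0 min.

Regular 40.00 hours, overtime 12.78 hours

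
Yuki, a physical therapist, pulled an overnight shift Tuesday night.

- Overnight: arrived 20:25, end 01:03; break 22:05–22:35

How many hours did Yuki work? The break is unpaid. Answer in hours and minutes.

Overnight: 20:25 → midnight = 3 h 35 min; midnight → 01:03 = 1 h 3 min; span 4 h 38 min; less 30 min break → 4 h 8 min

4 h 8 min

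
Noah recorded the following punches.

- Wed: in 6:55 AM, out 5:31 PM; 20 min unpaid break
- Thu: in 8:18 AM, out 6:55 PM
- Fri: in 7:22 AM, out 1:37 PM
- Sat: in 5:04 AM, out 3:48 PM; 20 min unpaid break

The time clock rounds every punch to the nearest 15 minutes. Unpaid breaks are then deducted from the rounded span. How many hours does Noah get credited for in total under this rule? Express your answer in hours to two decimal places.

37.58 hours

Wed: in 6:55 AM→7:00 AM, out 5:31 PM→5:30 PM; 10 h 30 min − 20 min = 10 h 10 min
Thu: in 8:18 AM→8:15 AM, out 6:55 PM→7:00 PM; 10 h 45 min
Fri: in 7:22 AM→7:15 AM, out 1:37 PM→1:30 PM; 6 h 15 min
Sat: in 5:04 AM→5:00 AM, out 3:48 PM→3:45 PM; 10 h 45 min − 20 min = 10 h 25 min
Total credited: 37 h 35 min.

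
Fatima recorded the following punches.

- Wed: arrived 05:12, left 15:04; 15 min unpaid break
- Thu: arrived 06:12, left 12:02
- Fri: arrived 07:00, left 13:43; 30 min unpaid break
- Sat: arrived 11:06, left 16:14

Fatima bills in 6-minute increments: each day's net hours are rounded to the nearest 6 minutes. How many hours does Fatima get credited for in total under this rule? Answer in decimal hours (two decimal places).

Wed: 05:12–15:04 = 9 h 52 min − 15 min = 9 h 37 min → rounds to 9 h 36 min
Thu: 06:12–12:02 = 5 h 50 min → rounds to 5 h 48 min
Fri: 07:00–13:43 = 6 h 43 min − 30 min = 6 h 13 min → rounds to 6 h 12 min
Sat: 11:06–16:14 = 5 h 8 min → rounds to 5 h 6 min
Total credited: 26 h 42 min.

26.70 hours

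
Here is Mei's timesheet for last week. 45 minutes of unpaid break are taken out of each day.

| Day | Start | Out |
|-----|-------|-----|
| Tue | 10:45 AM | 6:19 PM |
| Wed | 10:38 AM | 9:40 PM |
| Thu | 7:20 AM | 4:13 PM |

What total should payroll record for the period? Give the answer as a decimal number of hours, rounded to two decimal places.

25.23 hours

Tue: 10:45 AM–6:19 PM = 7 h 34 min; less 45 min break → 6 h 49 min
Wed: 10:38 AM–9:40 PM = 11 h 2 min; less 45 min break → 10 h 17 min
Thu: 7:20 AM–4:13 PM = 8 h 53 min; less 45 min break → 8 h 8 min
Total: 6 h 49 min + 10 h 17 min + 8 h 8 min = 25 h 14 min.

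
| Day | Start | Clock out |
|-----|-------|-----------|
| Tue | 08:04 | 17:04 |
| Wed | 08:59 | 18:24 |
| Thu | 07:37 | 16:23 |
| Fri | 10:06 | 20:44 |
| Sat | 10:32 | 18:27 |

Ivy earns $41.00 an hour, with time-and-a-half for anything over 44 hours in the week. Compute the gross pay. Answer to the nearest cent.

$1910.60

Tue: 08:04–17:04 = 9 h 0 min
Wed: 08:59–18:24 = 9 h 25 min
Thu: 07:37–16:23 = 8 h 46 min
Fri: 10:06–20:44 = 10 h 38 min
Sat: 10:32–18:27 = 7 h 55 min
Total worked: 45 h 44 min = 2744 min.
Regular 44 h 0 min = 2640 min at $41.00/h; overtime 1 h 44 min = 104 min at $61.50/h.
Pay = (2640 × $41.00 + 104 × $61.50) ÷ 60 = $1910.60.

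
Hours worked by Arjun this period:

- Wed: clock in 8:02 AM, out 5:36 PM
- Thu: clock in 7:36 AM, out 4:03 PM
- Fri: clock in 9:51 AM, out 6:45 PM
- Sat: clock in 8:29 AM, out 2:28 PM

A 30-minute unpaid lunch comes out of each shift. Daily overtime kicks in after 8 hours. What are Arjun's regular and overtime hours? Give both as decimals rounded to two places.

Wed: 8:02 AM–5:36 PM = 9 h 34 min; less 30 min break → 9 h 4 min
Thu: 7:36 AM–4:03 PM = 8 h 27 min; less 30 min break → 7 h 57 min
Fri: 9:51 AM–6:45 PM = 8 h 54 min; less 30 min break → 8 h 24 min
Sat: 8:29 AM–2:28 PM = 5 h 59 min; less 30 min break → 5 h 29 min
Wed reg 8 h 0 min / OT 1 h 4 min; Thu reg 7 h 57 min / OT 0 h 0 min; Fri reg 8 h 0 min / OT 0 h 24 min; Sat reg 5 h 29 min / OT 0 h 0 min.
Totals: regular 29 h 26 min, overtime 1 h 28 min.

Regular 29.43 hours, overtime 1.47 hours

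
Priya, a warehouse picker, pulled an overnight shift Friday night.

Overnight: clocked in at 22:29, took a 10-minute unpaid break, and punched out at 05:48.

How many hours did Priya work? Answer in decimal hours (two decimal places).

Overnight: 22:29 → midnight = 1 h 31 min; midnight → 05:48 = 5 h 48 min; span 7 h 19 min; less 10 min break → 7 h 9 min

7.15 hours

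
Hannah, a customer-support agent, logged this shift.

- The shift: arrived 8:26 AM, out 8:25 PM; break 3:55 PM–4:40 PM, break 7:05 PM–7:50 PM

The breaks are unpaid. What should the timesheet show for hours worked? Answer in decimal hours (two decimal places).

The shift: 8:26 AM–8:25 PM = 11 h 59 min; less 90 min break → 10 h 29 min

10.48 hours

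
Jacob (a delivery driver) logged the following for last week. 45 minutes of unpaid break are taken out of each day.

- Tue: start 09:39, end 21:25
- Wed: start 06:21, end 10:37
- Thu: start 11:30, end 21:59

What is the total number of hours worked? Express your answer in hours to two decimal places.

Tue: 09:39–21:25 = 11 h 46 min; less 45 min break → 11 h 1 min
Wed: 06:21–10:37 = 4 h 16 min; less 45 min break → 3 h 31 min
Thu: 11:30–21:59 = 10 h 29 min; less 45 min break → 9 h 44 min
Total: 11 h 1 min + 3 h 31 min + 9 h 44 min = 24 h 16 min.

24.27 hours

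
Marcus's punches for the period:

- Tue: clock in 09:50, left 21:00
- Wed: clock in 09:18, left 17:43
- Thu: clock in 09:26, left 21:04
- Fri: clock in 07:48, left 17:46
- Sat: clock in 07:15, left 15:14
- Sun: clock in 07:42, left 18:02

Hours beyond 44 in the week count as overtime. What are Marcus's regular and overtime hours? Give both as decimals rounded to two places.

Tue: 09:50–21:00 = 11 h 10 min
Wed: 09:18–17:43 = 8 h 25 min
Thu: 09:26–21:04 = 11 h 38 min
Fri: 07:48–17:46 = 9 h 58 min
Sat: 07:15–15:14 = 7 h 59 min
Sun: 07:42–18:02 = 10 h 20 min
Total worked: 59 h 30 min = 59.50 h.
Threshold 44 h → overtime 15 h 30 min, regular 44 h 0 min.

Regular 44.00 hours, overtime 15.50 hours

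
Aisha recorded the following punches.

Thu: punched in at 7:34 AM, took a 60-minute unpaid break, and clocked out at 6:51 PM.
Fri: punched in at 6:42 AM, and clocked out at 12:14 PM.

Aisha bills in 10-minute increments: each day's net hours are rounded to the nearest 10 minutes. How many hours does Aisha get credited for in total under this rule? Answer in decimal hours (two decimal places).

15.83 hours

Thu: 7:34 AM–6:51 PM = 11 h 17 min − 60 min = 10 h 17 min → rounds to 10 h 20 min
Fri: 6:42 AM–12:14 PM = 5 h 32 min → rounds to 5 h 30 min
Total credited: 15 h 50 min.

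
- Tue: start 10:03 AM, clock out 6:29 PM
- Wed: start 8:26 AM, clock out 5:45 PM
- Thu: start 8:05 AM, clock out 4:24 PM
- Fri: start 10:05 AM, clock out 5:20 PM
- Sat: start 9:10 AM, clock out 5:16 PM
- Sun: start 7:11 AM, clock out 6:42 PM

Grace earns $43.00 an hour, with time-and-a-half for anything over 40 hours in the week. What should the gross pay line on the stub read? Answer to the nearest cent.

Tue: 10:03 AM–6:29 PM = 8 h 26 min
Wed: 8:26 AM–5:45 PM = 9 h 19 min
Thu: 8:05 AM–4:24 PM = 8 h 19 min
Fri: 10:05 AM–5:20 PM = 7 h 15 min
Sat: 9:10 AM–5:16 PM = 8 h 6 min
Sun: 7:11 AM–6:42 PM = 11 h 31 min
Total worked: 52 h 56 min = 3176 min.
Regular 40 h 0 min = 2400 min at $43.00/h; overtime 12 h 56 min = 776 min at $64.50/h.
Pay = (2400 × $43.00 + 776 × $64.50) ÷ 60 = $2554.20.

$2554.20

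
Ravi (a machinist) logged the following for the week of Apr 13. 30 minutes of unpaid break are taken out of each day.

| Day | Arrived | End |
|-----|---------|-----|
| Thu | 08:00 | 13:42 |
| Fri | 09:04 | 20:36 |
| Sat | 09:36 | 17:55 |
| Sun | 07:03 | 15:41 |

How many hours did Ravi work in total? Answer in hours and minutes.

Thu: 08:00–13:42 = 5 h 42 min; less 30 min break → 5 h 12 min
Fri: 09:04–20:36 = 11 h 32 min; less 30 min break → 11 h 2 min
Sat: 09:36–17:55 = 8 h 19 min; less 30 min break → 7 h 49 min
Sun: 07:03–15:41 = 8 h 38 min; less 30 min break → 8 h 8 min
Total: 5 h 12 min + 11 h 2 min + 7 h 49 min + 8 h 8 min = 32 h 11 min.

32 h 11 min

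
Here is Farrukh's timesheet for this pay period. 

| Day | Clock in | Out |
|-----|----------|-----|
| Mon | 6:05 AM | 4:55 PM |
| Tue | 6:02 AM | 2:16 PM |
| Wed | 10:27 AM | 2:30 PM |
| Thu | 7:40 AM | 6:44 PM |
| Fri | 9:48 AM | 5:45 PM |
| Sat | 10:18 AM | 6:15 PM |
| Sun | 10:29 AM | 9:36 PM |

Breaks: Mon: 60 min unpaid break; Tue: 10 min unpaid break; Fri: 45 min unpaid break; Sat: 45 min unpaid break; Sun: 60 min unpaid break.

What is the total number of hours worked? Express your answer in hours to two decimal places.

Mon: 6:05 AM–4:55 PM = 10 h 50 min; less 60 min break → 9 h 50 min
Tue: 6:02 AM–2:16 PM = 8 h 14 min; less 10 min break → 8 h 4 min
Wed: 10:27 AM–2:30 PM = 4 h 3 min
Thu: 7:40 AM–6:44 PM = 11 h 4 min
Fri: 9:48 AM–5:45 PM = 7 h 57 min; less 45 min break → 7 h 12 min
Sat: 10:18 AM–6:15 PM = 7 h 57 min; less 45 min break → 7 h 12 min
Sun: 10:29 AM–9:36 PM = 11 h 7 min; less 60 min break → 10 h 7 min
Total: 9 h 50 min + 8 h 4 min + 4 h 3 min + 11 h 4 min + 7 h 12 min + 7 h 12 min + 10 h 7 min = 57 h 32 min.

57.53 hours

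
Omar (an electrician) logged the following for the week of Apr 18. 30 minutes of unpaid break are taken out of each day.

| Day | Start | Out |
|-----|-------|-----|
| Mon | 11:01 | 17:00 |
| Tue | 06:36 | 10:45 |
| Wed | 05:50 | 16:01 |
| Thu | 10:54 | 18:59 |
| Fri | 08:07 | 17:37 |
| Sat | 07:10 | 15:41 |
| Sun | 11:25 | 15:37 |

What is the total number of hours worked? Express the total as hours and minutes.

Mon: 11:01–17:00 = 5 h 59 min; less 30 min break → 5 h 29 min
Tue: 06:36–10:45 = 4 h 9 min; less 30 min break → 3 h 39 min
Wed: 05:50–16:01 = 10 h 11 min; less 30 min break → 9 h 41 min
Thu: 10:54–18:59 = 8 h 5 min; less 30 min break → 7 h 35 min
Fri: 08:07–17:37 = 9 h 30 min; less 30 min break → 9 h 0 min
Sat: 07:10–15:41 = 8 h 31 min; less 30 min break → 8 h 1 min
Sun: 11:25–15:37 = 4 h 12 min; less 30 min break → 3 h 42 min
Total: 5 h 29 min + 3 h 39 min + 9 h 41 min + 7 h 35 min + 9 h 0 min + 8 h 1 min + 3 h 42 min = 47 h 7 min.

47 h 7 min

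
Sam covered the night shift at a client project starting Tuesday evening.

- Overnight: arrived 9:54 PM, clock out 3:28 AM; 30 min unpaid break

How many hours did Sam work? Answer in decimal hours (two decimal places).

5.07 hours

Overnight: 9:54 PM → midnight = 2 h 6 min; midnight → 3:28 AM = 3 h 28 min; span 5 h 34 min; less 30 min break → 5 h 4 min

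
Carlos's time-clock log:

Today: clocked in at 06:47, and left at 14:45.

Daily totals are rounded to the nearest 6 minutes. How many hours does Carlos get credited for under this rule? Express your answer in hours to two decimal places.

Today: 06:47–14:45 = 7 h 58 min → rounds to 8 h 0 min

8.00 hours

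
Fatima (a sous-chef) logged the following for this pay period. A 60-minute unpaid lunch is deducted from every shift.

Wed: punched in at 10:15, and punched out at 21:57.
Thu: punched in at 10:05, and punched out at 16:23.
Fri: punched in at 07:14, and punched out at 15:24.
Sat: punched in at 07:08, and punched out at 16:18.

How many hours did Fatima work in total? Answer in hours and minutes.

Wed: 10:15–21:57 = 11 h 42 min; less 60 min break → 10 h 42 min
Thu: 10:05–16:23 = 6 h 18 min; less 60 min break → 5 h 18 min
Fri: 07:14–15:24 = 8 h 10 min; less 60 min break → 7 h 10 min
Sat: 07:08–16:18 = 9 h 10 min; less 60 min break → 8 h 10 min
Total: 10 h 42 min + 5 h 18 min + 7 h 10 min + 8 h 10 min = 31 h 20 min.

31 h 20 min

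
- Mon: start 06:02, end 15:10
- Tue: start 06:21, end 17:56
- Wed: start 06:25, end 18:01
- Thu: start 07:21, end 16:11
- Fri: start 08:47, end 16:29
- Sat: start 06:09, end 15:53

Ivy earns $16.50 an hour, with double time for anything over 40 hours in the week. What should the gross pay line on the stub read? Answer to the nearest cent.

$1273.25

Mon: 06:02–15:10 = 9 h 8 min
Tue: 06:21–17:56 = 11 h 35 min
Wed: 06:25–18:01 = 11 h 36 min
Thu: 07:21–16:11 = 8 h 50 min
Fri: 08:47–16:29 = 7 h 42 min
Sat: 06:09–15:53 = 9 h 44 min
Total worked: 58 h 35 min = 3515 min.
Regular 40 h 0 min = 2400 min at $16.50/h; overtime 18 h 35 min = 1115 min at $33.00/h.
Pay = (2400 × $16.50 + 1115 × $33.00) ÷ 60 = $1273.25.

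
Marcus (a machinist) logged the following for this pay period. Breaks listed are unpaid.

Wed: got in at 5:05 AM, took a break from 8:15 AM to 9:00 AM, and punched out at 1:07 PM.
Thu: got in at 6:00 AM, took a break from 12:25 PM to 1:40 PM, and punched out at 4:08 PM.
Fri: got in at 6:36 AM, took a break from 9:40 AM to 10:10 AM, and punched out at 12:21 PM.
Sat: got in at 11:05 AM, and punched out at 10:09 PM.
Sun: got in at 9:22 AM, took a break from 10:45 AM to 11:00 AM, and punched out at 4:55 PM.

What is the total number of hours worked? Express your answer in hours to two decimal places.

Wed: 5:05 AM–1:07 PM = 8 h 2 min; less 45 min break → 7 h 17 min
Thu: 6:00 AM–4:08 PM = 10 h 8 min; less 75 min break → 8 h 53 min
Fri: 6:36 AM–12:21 PM = 5 h 45 min; less 30 min break → 5 h 15 min
Sat: 11:05 AM–10:09 PM = 11 h 4 min
Sun: 9:22 AM–4:55 PM = 7 h 33 min; less 15 min break → 7 h 18 min
Total: 7 h 17 min + 8 h 53 min + 5 h 15 min + 11 h 4 min + 7 h 18 min = 39 h 47 min.

39.78 hours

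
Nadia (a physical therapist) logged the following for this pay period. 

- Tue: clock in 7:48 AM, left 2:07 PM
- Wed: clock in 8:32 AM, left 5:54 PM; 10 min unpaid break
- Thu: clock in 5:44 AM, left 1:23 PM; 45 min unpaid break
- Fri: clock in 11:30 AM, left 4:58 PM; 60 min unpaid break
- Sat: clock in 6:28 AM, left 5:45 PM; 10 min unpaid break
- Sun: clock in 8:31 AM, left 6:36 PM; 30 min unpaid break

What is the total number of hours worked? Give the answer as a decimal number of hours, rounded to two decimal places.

47.58 hours

Tue: 7:48 AM–2:07 PM = 6 h 19 min
Wed: 8:32 AM–5:54 PM = 9 h 22 min; less 10 min break → 9 h 12 min
Thu: 5:44 AM–1:23 PM = 7 h 39 min; less 45 min break → 6 h 54 min
Fri: 11:30 AM–4:58 PM = 5 h 28 min; less 60 min break → 4 h 28 min
Sat: 6:28 AM–5:45 PM = 11 h 17 min; less 10 min break → 11 h 7 min
Sun: 8:31 AM–6:36 PM = 10 h 5 min; less 30 min break → 9 h 35 min
Total: 6 h 19 min + 9 h 12 min + 6 h 54 min + 4 h 28 min + 11 h 7 min + 9 h 35 min = 47 h 35 min.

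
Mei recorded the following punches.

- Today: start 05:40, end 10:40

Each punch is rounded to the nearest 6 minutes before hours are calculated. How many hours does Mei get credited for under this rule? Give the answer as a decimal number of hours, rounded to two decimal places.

Today: in 05:40→05:42, out 10:40→10:42; 5 h 0 min

5.00 hours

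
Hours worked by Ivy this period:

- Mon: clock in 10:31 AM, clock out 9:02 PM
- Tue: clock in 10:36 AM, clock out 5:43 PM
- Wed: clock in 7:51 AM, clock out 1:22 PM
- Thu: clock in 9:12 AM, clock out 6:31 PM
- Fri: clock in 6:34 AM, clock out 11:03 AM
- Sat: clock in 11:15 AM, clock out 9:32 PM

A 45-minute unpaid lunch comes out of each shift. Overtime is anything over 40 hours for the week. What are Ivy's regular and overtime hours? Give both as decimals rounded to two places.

Mon: 10:31 AM–9:02 PM = 10 h 31 min; less 45 min break → 9 h 46 min
Tue: 10:36 AM–5:43 PM = 7 h 7 min; less 45 min break → 6 h 22 min
Wed: 7:51 AM–1:22 PM = 5 h 31 min; less 45 min break → 4 h 46 min
Thu: 9:12 AM–6:31 PM = 9 h 19 min; less 45 min break → 8 h 34 min
Fri: 6:34 AM–11:03 AM = 4 h 29 min; less 45 min break → 3 h 44 min
Sat: 11:15 AM–9:32 PM = 10 h 17 min; less 45 min break → 9 h 32 min
Total worked: 42 h 44 min = 42.73 h.
Threshold 40 h → overtime 2 h 44 min, regular 40 h 0 min.

Regular 40.00 hours, overtime 2.73 hours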